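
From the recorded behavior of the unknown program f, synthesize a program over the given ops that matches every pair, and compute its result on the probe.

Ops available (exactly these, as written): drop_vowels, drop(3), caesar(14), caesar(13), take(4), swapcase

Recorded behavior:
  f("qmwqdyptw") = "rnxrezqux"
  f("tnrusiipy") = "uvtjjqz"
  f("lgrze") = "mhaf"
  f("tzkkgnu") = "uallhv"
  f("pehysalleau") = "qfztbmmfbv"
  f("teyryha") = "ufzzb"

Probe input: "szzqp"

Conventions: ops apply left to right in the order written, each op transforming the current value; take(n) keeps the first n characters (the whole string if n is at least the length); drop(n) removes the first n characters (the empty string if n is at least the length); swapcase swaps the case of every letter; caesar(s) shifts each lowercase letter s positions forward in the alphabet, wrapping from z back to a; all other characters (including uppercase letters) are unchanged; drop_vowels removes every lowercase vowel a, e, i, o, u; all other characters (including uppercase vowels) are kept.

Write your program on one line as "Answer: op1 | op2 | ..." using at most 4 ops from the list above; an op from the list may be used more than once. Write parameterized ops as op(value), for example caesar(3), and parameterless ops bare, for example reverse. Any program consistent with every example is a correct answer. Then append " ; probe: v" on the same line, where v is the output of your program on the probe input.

caesar(13) | drop_vowels | caesar(14) ; probe: "taarq"

Check, running the answer program on each example:
  "qmwqdyptw" -> "dzjdqlcgj" -> "dzjdqlcgj" -> "rnxrezqux"
  "tnrusiipy" -> "gaehfvvcl" -> "ghfvvcl" -> "uvtjjqz"
  "lgrze" -> "ytemr" -> "ytmr" -> "mhaf"
  "tzkkgnu" -> "gmxxtah" -> "gmxxth" -> "uallhv"
  "pehysalleau" -> "crulfnyyrnh" -> "crlfnyyrnh" -> "qfztbmmfbv"
  "teyryha" -> "grlelun" -> "grlln" -> "ufzzb"
  probe: "szzqp" -> "fmmdc" -> "fmmdc" -> "taarq"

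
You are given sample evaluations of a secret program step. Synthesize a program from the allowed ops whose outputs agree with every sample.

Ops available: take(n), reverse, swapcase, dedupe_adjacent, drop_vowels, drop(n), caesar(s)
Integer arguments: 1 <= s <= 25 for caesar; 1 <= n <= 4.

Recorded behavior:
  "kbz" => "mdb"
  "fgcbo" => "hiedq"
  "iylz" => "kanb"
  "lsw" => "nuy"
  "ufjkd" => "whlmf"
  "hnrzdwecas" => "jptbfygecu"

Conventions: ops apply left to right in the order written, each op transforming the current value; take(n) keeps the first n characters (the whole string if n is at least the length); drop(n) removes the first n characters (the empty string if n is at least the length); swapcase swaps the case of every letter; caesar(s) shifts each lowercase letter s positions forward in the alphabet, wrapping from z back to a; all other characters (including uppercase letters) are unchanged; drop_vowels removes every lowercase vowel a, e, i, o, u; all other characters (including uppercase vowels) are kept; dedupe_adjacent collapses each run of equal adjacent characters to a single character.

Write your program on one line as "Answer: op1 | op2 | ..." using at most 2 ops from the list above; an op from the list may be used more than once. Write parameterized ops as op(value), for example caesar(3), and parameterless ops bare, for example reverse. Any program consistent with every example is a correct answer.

caesar(23) | caesar(5)

Check, running the answer program on each example:
  "kbz" -> "hyw" -> "mdb"
  "fgcbo" -> "cdzyl" -> "hiedq"
  "iylz" -> "fviw" -> "kanb"
  "lsw" -> "ipt" -> "nuy"
  "ufjkd" -> "rcgha" -> "whlmf"
  "hnrzdwecas" -> "ekowatbzxp" -> "jptbfygecu"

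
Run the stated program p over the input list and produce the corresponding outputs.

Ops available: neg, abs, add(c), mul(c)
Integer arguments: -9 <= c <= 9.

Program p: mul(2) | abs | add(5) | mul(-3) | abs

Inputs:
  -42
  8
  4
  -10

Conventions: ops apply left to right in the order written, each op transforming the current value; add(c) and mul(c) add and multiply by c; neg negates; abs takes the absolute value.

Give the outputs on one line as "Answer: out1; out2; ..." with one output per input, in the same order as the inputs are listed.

267; 63; 39; 75

Execution, op by op:
  -42 -> -84 -> 84 -> 89 -> -267 -> 267
  8 -> 16 -> 16 -> 21 -> -63 -> 63
  4 -> 8 -> 8 -> 13 -> -39 -> 39
  -10 -> -20 -> 20 -> 25 -> -75 -> 75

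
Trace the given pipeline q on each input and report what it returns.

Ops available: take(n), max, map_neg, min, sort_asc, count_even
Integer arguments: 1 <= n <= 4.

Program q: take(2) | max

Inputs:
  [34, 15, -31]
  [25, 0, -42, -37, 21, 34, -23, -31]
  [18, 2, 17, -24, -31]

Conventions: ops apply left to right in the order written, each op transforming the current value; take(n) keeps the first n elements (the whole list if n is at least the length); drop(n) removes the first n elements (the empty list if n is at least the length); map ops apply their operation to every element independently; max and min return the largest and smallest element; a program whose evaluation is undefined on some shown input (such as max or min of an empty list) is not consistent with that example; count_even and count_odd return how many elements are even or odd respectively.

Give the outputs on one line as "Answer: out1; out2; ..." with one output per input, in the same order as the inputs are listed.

Execution, op by op:
  [34, 15, -31] -> [34, 15] -> 34
  [25, 0, -42, -37, 21, 34, -23, -31] -> [25, 0] -> 25
  [18, 2, 17, -24, -31] -> [18, 2] -> 18

34; 25; 18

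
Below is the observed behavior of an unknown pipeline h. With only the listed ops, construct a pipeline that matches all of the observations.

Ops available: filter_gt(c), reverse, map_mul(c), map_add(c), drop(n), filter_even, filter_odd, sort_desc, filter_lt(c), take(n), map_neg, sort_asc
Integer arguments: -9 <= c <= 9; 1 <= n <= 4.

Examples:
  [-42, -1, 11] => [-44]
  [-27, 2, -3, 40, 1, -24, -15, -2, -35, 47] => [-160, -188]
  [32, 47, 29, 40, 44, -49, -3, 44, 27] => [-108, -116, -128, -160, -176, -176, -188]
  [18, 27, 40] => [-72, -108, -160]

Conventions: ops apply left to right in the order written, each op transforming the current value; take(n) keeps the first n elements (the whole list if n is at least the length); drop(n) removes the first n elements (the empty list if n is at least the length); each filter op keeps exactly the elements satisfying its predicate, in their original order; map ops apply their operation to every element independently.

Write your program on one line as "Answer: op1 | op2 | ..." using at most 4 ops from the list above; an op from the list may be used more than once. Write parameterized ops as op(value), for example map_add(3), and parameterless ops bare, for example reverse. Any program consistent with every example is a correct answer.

sort_desc | filter_gt(2) | map_mul(-4) | sort_desc

Check, running the answer program on each example:
  [-42, -1, 11] -> [11, -1, -42] -> [11] -> [-44] -> [-44]
  [-27, 2, -3, 40, 1, -24, -15, -2, -35, 47] -> [47, 40, 2, 1, -2, -3, -15, -24, -27, -35] -> [47, 40] -> [-188, -160] -> [-160, -188]
  [32, 47, 29, 40, 44, -49, -3, 44, 27] -> [47, 44, 44, 40, 32, 29, 27, -3, -49] -> [47, 44, 44, 40, 32, 29, 27] -> [-188, -176, -176, -160, -128, -116, -108] -> [-108, -116, -128, -160, -176, -176, -188]
  [18, 27, 40] -> [40, 27, 18] -> [40, 27, 18] -> [-160, -108, -72] -> [-72, -108, -160]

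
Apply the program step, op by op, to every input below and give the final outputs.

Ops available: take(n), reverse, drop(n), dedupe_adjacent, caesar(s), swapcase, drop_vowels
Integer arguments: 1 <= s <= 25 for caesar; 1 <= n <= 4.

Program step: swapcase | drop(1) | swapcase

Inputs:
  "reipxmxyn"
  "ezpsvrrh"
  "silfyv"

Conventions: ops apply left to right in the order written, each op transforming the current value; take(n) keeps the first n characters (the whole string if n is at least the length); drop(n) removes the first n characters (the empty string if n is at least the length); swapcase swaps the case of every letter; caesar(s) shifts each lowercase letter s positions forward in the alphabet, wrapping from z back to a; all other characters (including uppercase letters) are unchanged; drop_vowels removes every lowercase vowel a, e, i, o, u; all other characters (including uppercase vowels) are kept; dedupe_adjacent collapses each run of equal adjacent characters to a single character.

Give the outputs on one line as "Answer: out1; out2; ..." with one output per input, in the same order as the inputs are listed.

"eipxmxyn"; "zpsvrrh"; "ilfyv"

Execution, op by op:
  "reipxmxyn" -> "REIPXMXYN" -> "EIPXMXYN" -> "eipxmxyn"
  "ezpsvrrh" -> "EZPSVRRH" -> "ZPSVRRH" -> "zpsvrrh"
  "silfyv" -> "SILFYV" -> "ILFYV" -> "ilfyv"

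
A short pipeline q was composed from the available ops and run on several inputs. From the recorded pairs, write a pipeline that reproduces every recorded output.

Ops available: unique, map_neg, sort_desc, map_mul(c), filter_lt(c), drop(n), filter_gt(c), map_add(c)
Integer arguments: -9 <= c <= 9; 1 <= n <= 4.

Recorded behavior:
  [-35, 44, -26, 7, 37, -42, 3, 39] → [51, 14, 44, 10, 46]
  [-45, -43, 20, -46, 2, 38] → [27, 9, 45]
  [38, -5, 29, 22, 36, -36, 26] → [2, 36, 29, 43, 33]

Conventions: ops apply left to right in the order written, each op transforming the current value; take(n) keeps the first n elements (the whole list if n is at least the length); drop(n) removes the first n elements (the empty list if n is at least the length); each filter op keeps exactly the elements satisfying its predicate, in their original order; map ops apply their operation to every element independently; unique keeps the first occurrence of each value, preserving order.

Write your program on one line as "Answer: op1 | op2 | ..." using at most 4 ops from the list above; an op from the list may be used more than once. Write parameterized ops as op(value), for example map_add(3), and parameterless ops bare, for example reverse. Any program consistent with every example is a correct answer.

map_add(7) | drop(1) | filter_gt(-3)

Check, running the answer program on each example:
  [-35, 44, -26, 7, 37, -42, 3, 39] -> [-28, 51, -19, 14, 44, -35, 10, 46] -> [51, -19, 14, 44, -35, 10, 46] -> [51, 14, 44, 10, 46]
  [-45, -43, 20, -46, 2, 38] -> [-38, -36, 27, -39, 9, 45] -> [-36, 27, -39, 9, 45] -> [27, 9, 45]
  [38, -5, 29, 22, 36, -36, 26] -> [45, 2, 36, 29, 43, -29, 33] -> [2, 36, 29, 43, -29, 33] -> [2, 36, 29, 43, 33]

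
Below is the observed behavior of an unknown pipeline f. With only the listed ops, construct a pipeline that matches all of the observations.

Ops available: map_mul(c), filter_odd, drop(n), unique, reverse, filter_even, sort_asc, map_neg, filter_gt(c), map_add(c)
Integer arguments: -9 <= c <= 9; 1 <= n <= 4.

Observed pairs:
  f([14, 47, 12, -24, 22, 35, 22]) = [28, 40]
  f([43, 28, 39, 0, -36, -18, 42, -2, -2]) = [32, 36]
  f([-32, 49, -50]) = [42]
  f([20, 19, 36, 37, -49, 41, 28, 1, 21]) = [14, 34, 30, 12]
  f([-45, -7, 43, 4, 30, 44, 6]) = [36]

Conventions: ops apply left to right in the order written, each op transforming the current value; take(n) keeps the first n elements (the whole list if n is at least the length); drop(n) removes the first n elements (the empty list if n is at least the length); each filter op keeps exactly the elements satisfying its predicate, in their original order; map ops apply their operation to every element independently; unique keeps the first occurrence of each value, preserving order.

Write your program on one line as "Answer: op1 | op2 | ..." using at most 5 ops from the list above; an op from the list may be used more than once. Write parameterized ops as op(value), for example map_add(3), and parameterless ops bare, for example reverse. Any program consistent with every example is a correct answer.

filter_gt(5) | filter_odd | map_add(-7) | reverse

Check, running the answer program on each example:
  [14, 47, 12, -24, 22, 35, 22] -> [14, 47, 12, 22, 35, 22] -> [47, 35] -> [40, 28] -> [28, 40]
  [43, 28, 39, 0, -36, -18, 42, -2, -2] -> [43, 28, 39, 42] -> [43, 39] -> [36, 32] -> [32, 36]
  [-32, 49, -50] -> [49] -> [49] -> [42] -> [42]
  [20, 19, 36, 37, -49, 41, 28, 1, 21] -> [20, 19, 36, 37, 41, 28, 21] -> [19, 37, 41, 21] -> [12, 30, 34, 14] -> [14, 34, 30, 12]
  [-45, -7, 43, 4, 30, 44, 6] -> [43, 30, 44, 6] -> [43] -> [36] -> [36]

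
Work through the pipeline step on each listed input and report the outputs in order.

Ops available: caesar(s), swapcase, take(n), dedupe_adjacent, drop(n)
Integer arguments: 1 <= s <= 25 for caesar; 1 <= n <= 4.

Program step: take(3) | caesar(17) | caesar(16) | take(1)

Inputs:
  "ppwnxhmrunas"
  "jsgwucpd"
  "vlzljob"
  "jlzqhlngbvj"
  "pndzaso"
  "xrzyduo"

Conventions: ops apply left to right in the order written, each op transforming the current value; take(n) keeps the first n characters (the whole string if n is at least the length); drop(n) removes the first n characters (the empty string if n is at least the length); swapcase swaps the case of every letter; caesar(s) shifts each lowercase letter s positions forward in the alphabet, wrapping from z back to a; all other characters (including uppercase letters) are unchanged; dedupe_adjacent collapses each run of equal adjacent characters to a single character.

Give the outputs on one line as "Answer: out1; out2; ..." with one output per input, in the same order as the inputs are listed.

"w"; "q"; "c"; "q"; "w"; "e"

Execution, op by op:
  "ppwnxhmrunas" -> "ppw" -> "ggn" -> "wwd" -> "w"
  "jsgwucpd" -> "jsg" -> "ajx" -> "qzn" -> "q"
  "vlzljob" -> "vlz" -> "mcq" -> "csg" -> "c"
  "jlzqhlngbvj" -> "jlz" -> "acq" -> "qsg" -> "q"
  "pndzaso" -> "pnd" -> "geu" -> "wuk" -> "w"
  "xrzyduo" -> "xrz" -> "oiq" -> "eyg" -> "e"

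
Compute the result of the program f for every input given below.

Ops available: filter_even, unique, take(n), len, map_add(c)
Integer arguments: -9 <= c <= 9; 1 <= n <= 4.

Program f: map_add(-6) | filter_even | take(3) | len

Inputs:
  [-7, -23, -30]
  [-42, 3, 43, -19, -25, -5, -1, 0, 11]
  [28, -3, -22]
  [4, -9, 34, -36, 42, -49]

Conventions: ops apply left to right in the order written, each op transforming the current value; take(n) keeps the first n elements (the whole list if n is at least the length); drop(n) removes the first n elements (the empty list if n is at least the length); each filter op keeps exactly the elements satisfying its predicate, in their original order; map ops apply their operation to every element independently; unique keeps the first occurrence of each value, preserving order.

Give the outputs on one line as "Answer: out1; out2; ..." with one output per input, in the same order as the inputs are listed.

1; 2; 2; 3

Execution, op by op:
  [-7, -23, -30] -> [-13, -29, -36] -> [-36] -> [-36] -> 1
  [-42, 3, 43, -19, -25, -5, -1, 0, 11] -> [-48, -3, 37, -25, -31, -11, -7, -6, 5] -> [-48, -6] -> [-48, -6] -> 2
  [28, -3, -22] -> [22, -9, -28] -> [22, -28] -> [22, -28] -> 2
  [4, -9, 34, -36, 42, -49] -> [-2, -15, 28, -42, 36, -55] -> [-2, 28, -42, 36] -> [-2, 28, -42] -> 3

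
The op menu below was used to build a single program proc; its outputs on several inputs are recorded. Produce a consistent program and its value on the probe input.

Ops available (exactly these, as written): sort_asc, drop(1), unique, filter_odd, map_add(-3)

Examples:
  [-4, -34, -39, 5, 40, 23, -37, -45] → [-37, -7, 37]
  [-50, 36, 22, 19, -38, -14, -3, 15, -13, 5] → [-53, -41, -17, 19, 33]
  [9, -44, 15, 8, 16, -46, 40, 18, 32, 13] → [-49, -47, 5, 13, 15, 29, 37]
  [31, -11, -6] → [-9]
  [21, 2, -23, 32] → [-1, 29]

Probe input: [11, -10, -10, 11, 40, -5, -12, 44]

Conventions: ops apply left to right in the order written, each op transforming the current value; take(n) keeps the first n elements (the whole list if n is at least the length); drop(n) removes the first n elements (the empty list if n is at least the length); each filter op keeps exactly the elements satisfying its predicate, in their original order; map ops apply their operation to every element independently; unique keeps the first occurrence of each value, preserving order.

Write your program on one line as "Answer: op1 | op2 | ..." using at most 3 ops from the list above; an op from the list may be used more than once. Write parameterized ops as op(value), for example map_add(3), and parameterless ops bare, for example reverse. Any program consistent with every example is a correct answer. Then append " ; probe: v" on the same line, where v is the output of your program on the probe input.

map_add(-3) | sort_asc | filter_odd ; probe: [-15, -13, -13, 37, 41]

Check, running the answer program on each example:
  [-4, -34, -39, 5, 40, 23, -37, -45] -> [-7, -37, -42, 2, 37, 20, -40, -48] -> [-48, -42, -40, -37, -7, 2, 20, 37] -> [-37, -7, 37]
  [-50, 36, 22, 19, -38, -14, -3, 15, -13, 5] -> [-53, 33, 19, 16, -41, -17, -6, 12, -16, 2] -> [-53, -41, -17, -16, -6, 2, 12, 16, 19, 33] -> [-53, -41, -17, 19, 33]
  [9, -44, 15, 8, 16, -46, 40, 18, 32, 13] -> [6, -47, 12, 5, 13, -49, 37, 15, 29, 10] -> [-49, -47, 5, 6, 10, 12, 13, 15, 29, 37] -> [-49, -47, 5, 13, 15, 29, 37]
  [31, -11, -6] -> [28, -14, -9] -> [-14, -9, 28] -> [-9]
  [21, 2, -23, 32] -> [18, -1, -26, 29] -> [-26, -1, 18, 29] -> [-1, 29]
  probe: [11, -10, -10, 11, 40, -5, -12, 44] -> [8, -13, -13, 8, 37, -8, -15, 41] -> [-15, -13, -13, -8, 8, 8, 37, 41] -> [-15, -13, -13, 37, 41]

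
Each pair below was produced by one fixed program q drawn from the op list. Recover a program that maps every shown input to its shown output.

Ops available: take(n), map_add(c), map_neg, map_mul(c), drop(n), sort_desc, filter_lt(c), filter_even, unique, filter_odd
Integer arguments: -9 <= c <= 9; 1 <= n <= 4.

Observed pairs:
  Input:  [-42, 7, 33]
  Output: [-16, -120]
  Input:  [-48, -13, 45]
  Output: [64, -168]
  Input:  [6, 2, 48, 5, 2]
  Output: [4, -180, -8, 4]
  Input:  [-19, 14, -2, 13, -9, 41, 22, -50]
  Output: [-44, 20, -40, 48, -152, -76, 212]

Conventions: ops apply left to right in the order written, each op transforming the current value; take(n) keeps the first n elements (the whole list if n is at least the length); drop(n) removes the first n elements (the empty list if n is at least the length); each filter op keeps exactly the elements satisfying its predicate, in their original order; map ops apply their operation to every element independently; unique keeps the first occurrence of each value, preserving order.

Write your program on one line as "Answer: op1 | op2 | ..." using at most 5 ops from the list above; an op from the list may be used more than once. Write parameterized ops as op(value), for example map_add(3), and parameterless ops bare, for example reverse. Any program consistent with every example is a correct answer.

map_add(-5) | map_add(-2) | map_add(4) | drop(1) | map_mul(-4)

Check, running the answer program on each example:
  [-42, 7, 33] -> [-47, 2, 28] -> [-49, 0, 26] -> [-45, 4, 30] -> [4, 30] -> [-16, -120]
  [-48, -13, 45] -> [-53, -18, 40] -> [-55, -20, 38] -> [-51, -16, 42] -> [-16, 42] -> [64, -168]
  [6, 2, 48, 5, 2] -> [1, -3, 43, 0, -3] -> [-1, -5, 41, -2, -5] -> [3, -1, 45, 2, -1] -> [-1, 45, 2, -1] -> [4, -180, -8, 4]
  [-19, 14, -2, 13, -9, 41, 22, -50] -> [-24, 9, -7, 8, -14, 36, 17, -55] -> [-26, 7, -9, 6, -16, 34, 15, -57] -> [-22, 11, -5, 10, -12, 38, 19, -53] -> [11, -5, 10, -12, 38, 19, -53] -> [-44, 20, -40, 48, -152, -76, 212]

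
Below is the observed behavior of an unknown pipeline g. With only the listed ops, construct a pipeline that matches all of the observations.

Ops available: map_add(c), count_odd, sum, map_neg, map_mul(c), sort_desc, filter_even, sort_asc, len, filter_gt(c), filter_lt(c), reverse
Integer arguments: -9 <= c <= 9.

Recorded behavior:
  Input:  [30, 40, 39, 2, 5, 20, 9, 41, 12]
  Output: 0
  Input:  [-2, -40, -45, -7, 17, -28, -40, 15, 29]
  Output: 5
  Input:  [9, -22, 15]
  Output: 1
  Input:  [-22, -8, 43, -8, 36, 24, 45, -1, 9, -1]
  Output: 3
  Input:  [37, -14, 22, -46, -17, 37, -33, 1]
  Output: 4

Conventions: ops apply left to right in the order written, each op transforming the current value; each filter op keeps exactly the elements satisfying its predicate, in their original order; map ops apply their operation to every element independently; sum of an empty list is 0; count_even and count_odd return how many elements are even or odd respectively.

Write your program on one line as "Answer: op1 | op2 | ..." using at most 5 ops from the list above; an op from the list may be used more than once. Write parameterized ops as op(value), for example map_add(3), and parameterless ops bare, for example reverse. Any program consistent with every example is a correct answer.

filter_lt(-2) | map_mul(-4) | reverse | sort_desc | len

Check, running the answer program on each example:
  [30, 40, 39, 2, 5, 20, 9, 41, 12] -> [] -> [] -> [] -> [] -> 0
  [-2, -40, -45, -7, 17, -28, -40, 15, 29] -> [-40, -45, -7, -28, -40] -> [160, 180, 28, 112, 160] -> [160, 112, 28, 180, 160] -> [180, 160, 160, 112, 28] -> 5
  [9, -22, 15] -> [-22] -> [88] -> [88] -> [88] -> 1
  [-22, -8, 43, -8, 36, 24, 45, -1, 9, -1] -> [-22, -8, -8] -> [88, 32, 32] -> [32, 32, 88] -> [88, 32, 32] -> 3
  [37, -14, 22, -46, -17, 37, -33, 1] -> [-14, -46, -17, -33] -> [56, 184, 68, 132] -> [132, 68, 184, 56] -> [184, 132, 68, 56] -> 4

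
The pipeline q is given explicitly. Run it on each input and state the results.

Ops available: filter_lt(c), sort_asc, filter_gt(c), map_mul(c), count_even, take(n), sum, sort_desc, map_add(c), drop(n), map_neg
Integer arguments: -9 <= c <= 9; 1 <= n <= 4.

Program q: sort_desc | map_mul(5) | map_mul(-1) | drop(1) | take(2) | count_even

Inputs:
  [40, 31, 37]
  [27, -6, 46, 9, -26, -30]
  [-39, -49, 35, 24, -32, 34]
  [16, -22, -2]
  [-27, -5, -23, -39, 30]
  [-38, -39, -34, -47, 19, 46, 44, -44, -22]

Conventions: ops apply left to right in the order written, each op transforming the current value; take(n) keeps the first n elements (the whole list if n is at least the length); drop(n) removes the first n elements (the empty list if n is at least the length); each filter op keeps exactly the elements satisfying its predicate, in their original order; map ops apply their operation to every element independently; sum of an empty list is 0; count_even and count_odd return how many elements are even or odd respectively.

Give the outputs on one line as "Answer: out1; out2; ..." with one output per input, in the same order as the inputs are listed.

0; 0; 2; 2; 0; 1

Execution, op by op:
  [40, 31, 37] -> [40, 37, 31] -> [200, 185, 155] -> [-200, -185, -155] -> [-185, -155] -> [-185, -155] -> 0
  [27, -6, 46, 9, -26, -30] -> [46, 27, 9, -6, -26, -30] -> [230, 135, 45, -30, -130, -150] -> [-230, -135, -45, 30, 130, 150] -> [-135, -45, 30, 130, 150] -> [-135, -45] -> 0
  [-39, -49, 35, 24, -32, 34] -> [35, 34, 24, -32, -39, -49] -> [175, 170, 120, -160, -195, -245] -> [-175, -170, -120, 160, 195, 245] -> [-170, -120, 160, 195, 245] -> [-170, -120] -> 2
  [16, -22, -2] -> [16, -2, -22] -> [80, -10, -110] -> [-80, 10, 110] -> [10, 110] -> [10, 110] -> 2
  [-27, -5, -23, -39, 30] -> [30, -5, -23, -27, -39] -> [150, -25, -115, -135, -195] -> [-150, 25, 115, 135, 195] -> [25, 115, 135, 195] -> [25, 115] -> 0
  [-38, -39, -34, -47, 19, 46, 44, -44, -22] -> [46, 44, 19, -22, -34, -38, -39, -44, -47] -> [230, 220, 95, -110, -170, -190, -195, -220, -235] -> [-230, -220, -95, 110, 170, 190, 195, 220, 235] -> [-220, -95, 110, 170, 190, 195, 220, 235] -> [-220, -95] -> 1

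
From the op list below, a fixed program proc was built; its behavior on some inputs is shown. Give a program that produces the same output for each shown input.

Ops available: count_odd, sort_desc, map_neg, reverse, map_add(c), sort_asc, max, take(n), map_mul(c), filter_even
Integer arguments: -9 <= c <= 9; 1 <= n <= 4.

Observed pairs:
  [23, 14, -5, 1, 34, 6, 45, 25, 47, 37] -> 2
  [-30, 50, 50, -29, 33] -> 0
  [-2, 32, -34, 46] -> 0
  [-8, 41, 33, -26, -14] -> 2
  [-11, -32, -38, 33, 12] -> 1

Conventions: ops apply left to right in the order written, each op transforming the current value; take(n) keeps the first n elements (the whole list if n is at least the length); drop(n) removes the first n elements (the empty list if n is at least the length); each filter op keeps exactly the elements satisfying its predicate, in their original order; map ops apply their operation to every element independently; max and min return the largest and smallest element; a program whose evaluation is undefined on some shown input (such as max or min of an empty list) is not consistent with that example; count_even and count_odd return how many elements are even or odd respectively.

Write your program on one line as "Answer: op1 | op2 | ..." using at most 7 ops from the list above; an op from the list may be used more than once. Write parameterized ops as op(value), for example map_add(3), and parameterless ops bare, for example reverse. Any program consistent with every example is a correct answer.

take(3) | map_neg | reverse | map_mul(9) | map_add(6) | count_odd

Check, running the answer program on each example:
  [23, 14, -5, 1, 34, 6, 45, 25, 47, 37] -> [23, 14, -5] -> [-23, -14, 5] -> [5, -14, -23] -> [45, -126, -207] -> [51, -120, -201] -> 2
  [-30, 50, 50, -29, 33] -> [-30, 50, 50] -> [30, -50, -50] -> [-50, -50, 30] -> [-450, -450, 270] -> [-444, -444, 276] -> 0
  [-2, 32, -34, 46] -> [-2, 32, -34] -> [2, -32, 34] -> [34, -32, 2] -> [306, -288, 18] -> [312, -282, 24] -> 0
  [-8, 41, 33, -26, -14] -> [-8, 41, 33] -> [8, -41, -33] -> [-33, -41, 8] -> [-297, -369, 72] -> [-291, -363, 78] -> 2
  [-11, -32, -38, 33, 12] -> [-11, -32, -38] -> [11, 32, 38] -> [38, 32, 11] -> [342, 288, 99] -> [348, 294, 105] -> 1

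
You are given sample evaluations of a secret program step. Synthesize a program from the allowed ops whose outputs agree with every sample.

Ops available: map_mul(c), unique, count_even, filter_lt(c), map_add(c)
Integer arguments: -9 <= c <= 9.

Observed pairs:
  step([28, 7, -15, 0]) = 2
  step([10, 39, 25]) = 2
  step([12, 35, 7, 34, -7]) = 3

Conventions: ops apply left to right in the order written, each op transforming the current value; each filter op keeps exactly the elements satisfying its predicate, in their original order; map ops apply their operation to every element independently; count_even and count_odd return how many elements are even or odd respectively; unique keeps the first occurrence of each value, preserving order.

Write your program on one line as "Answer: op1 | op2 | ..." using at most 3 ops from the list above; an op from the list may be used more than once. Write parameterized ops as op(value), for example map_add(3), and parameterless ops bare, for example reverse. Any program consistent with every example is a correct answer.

map_add(1) | count_even

Check, running the answer program on each example:
  [28, 7, -15, 0] -> [29, 8, -14, 1] -> 2
  [10, 39, 25] -> [11, 40, 26] -> 2
  [12, 35, 7, 34, -7] -> [13, 36, 8, 35, -6] -> 3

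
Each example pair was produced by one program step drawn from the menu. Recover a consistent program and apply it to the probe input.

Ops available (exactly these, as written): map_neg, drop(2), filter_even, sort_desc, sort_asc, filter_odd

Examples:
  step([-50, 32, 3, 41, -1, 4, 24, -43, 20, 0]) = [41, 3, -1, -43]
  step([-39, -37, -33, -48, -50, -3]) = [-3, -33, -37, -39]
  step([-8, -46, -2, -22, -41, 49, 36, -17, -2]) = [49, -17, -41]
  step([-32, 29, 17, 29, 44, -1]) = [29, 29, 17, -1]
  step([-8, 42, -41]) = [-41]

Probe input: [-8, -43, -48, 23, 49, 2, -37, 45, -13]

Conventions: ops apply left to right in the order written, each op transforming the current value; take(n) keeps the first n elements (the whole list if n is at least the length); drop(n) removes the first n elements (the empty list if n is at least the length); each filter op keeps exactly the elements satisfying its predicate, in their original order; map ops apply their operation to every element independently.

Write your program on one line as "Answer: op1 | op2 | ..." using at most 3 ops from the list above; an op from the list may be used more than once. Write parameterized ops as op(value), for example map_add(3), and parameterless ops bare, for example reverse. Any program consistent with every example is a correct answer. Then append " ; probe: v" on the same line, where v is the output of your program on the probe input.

filter_odd | sort_asc | sort_desc ; probe: [49, 45, 23, -13, -37, -43]

Check, running the answer program on each example:
  [-50, 32, 3, 41, -1, 4, 24, -43, 20, 0] -> [3, 41, -1, -43] -> [-43, -1, 3, 41] -> [41, 3, -1, -43]
  [-39, -37, -33, -48, -50, -3] -> [-39, -37, -33, -3] -> [-39, -37, -33, -3] -> [-3, -33, -37, -39]
  [-8, -46, -2, -22, -41, 49, 36, -17, -2] -> [-41, 49, -17] -> [-41, -17, 49] -> [49, -17, -41]
  [-32, 29, 17, 29, 44, -1] -> [29, 17, 29, -1] -> [-1, 17, 29, 29] -> [29, 29, 17, -1]
  [-8, 42, -41] -> [-41] -> [-41] -> [-41]
  probe: [-8, -43, -48, 23, 49, 2, -37, 45, -13] -> [-43, 23, 49, -37, 45, -13] -> [-43, -37, -13, 23, 45, 49] -> [49, 45, 23, -13, -37, -43]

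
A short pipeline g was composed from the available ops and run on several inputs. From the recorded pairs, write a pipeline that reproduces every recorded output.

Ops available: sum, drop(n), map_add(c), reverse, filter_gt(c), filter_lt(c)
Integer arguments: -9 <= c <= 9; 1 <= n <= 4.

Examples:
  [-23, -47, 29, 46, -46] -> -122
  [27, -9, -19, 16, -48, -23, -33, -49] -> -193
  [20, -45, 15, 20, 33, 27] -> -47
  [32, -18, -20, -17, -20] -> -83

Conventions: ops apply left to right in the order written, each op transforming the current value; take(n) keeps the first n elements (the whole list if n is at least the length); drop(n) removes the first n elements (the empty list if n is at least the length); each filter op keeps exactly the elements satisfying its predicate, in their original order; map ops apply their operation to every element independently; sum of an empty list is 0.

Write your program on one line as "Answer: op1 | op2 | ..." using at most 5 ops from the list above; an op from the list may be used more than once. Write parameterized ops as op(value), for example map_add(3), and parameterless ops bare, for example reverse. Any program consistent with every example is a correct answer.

map_add(-8) | reverse | map_add(6) | filter_lt(-7) | sum

Check, running the answer program on each example:
  [-23, -47, 29, 46, -46] -> [-31, -55, 21, 38, -54] -> [-54, 38, 21, -55, -31] -> [-48, 44, 27, -49, -25] -> [-48, -49, -25] -> -122
  [27, -9, -19, 16, -48, -23, -33, -49] -> [19, -17, -27, 8, -56, -31, -41, -57] -> [-57, -41, -31, -56, 8, -27, -17, 19] -> [-51, -35, -25, -50, 14, -21, -11, 25] -> [-51, -35, -25, -50, -21, -11] -> -193
  [20, -45, 15, 20, 33, 27] -> [12, -53, 7, 12, 25, 19] -> [19, 25, 12, 7, -53, 12] -> [25, 31, 18, 13, -47, 18] -> [-47] -> -47
  [32, -18, -20, -17, -20] -> [24, -26, -28, -25, -28] -> [-28, -25, -28, -26, 24] -> [-22, -19, -22, -20, 30] -> [-22, -19, -22, -20] -> -83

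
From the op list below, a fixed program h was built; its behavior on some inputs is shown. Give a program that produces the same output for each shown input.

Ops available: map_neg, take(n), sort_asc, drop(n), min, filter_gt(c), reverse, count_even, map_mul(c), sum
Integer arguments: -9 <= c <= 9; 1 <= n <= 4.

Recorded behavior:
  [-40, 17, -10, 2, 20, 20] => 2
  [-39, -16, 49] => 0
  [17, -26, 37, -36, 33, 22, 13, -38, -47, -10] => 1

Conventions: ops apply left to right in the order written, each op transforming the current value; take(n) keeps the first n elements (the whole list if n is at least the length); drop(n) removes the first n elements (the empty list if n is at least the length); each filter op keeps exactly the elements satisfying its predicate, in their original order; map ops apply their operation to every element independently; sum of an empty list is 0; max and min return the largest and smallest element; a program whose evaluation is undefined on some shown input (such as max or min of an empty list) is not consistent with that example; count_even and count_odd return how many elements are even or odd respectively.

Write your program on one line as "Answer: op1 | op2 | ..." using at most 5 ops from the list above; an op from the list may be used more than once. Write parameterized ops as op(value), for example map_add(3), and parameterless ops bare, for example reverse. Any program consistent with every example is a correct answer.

reverse | filter_gt(6) | sort_asc | count_even

Check, running the answer program on each example:
  [-40, 17, -10, 2, 20, 20] -> [20, 20, 2, -10, 17, -40] -> [20, 20, 17] -> [17, 20, 20] -> 2
  [-39, -16, 49] -> [49, -16, -39] -> [49] -> [49] -> 0
  [17, -26, 37, -36, 33, 22, 13, -38, -47, -10] -> [-10, -47, -38, 13, 22, 33, -36, 37, -26, 17] -> [13, 22, 33, 37, 17] -> [13, 17, 22, 33, 37] -> 1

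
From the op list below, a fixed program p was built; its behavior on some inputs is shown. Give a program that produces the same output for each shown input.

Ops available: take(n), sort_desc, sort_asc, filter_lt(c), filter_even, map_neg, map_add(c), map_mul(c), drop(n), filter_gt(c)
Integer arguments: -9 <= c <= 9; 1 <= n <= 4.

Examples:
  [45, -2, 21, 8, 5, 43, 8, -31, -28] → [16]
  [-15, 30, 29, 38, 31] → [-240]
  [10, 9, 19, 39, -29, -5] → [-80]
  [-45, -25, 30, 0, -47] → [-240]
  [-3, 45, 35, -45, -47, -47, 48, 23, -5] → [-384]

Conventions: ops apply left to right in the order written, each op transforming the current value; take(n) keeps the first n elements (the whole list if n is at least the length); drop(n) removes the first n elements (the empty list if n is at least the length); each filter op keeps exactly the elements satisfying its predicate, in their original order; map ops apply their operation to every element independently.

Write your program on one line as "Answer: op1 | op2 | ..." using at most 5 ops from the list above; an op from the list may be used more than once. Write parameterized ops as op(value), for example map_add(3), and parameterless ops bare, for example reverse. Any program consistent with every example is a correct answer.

map_mul(-1) | filter_even | take(1) | map_mul(8)

Check, running the answer program on each example:
  [45, -2, 21, 8, 5, 43, 8, -31, -28] -> [-45, 2, -21, -8, -5, -43, -8, 31, 28] -> [2, -8, -8, 28] -> [2] -> [16]
  [-15, 30, 29, 38, 31] -> [15, -30, -29, -38, -31] -> [-30, -38] -> [-30] -> [-240]
  [10, 9, 19, 39, -29, -5] -> [-10, -9, -19, -39, 29, 5] -> [-10] -> [-10] -> [-80]
  [-45, -25, 30, 0, -47] -> [45, 25, -30, 0, 47] -> [-30, 0] -> [-30] -> [-240]
  [-3, 45, 35, -45, -47, -47, 48, 23, -5] -> [3, -45, -35, 45, 47, 47, -48, -23, 5] -> [-48] -> [-48] -> [-384]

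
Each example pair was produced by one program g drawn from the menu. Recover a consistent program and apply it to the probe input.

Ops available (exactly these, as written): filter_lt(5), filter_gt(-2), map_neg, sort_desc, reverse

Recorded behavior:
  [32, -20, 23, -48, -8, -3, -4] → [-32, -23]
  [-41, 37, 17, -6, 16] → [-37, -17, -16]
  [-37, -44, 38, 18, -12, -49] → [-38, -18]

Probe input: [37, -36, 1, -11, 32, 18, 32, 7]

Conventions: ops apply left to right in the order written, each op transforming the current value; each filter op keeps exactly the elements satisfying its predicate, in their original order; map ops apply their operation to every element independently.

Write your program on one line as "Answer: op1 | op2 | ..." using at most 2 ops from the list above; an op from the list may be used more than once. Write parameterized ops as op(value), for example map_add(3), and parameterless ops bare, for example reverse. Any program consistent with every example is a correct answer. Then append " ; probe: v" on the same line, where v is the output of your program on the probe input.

filter_gt(-2) | map_neg ; probe: [-37, -1, -32, -18, -32, -7]

Check, running the answer program on each example:
  [32, -20, 23, -48, -8, -3, -4] -> [32, 23] -> [-32, -23]
  [-41, 37, 17, -6, 16] -> [37, 17, 16] -> [-37, -17, -16]
  [-37, -44, 38, 18, -12, -49] -> [38, 18] -> [-38, -18]
  probe: [37, -36, 1, -11, 32, 18, 32, 7] -> [37, 1, 32, 18, 32, 7] -> [-37, -1, -32, -18, -32, -7]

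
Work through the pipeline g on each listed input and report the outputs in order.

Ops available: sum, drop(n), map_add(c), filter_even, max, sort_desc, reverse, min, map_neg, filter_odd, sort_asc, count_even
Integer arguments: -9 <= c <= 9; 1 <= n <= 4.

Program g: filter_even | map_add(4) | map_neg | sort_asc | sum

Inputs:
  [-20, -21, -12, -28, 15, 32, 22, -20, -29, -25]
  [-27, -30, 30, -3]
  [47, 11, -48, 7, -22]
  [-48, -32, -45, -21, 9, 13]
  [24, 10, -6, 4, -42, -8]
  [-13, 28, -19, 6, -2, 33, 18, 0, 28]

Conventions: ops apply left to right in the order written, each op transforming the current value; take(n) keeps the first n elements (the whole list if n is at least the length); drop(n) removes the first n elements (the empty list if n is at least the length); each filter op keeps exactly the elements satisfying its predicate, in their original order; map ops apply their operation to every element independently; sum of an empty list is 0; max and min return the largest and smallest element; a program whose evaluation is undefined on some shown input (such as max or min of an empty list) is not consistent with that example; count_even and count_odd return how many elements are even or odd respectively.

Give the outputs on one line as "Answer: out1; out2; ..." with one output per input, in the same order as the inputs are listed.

Execution, op by op:
  [-20, -21, -12, -28, 15, 32, 22, -20, -29, -25] -> [-20, -12, -28, 32, 22, -20] -> [-16, -8, -24, 36, 26, -16] -> [16, 8, 24, -36, -26, 16] -> [-36, -26, 8, 16, 16, 24] -> 2
  [-27, -30, 30, -3] -> [-30, 30] -> [-26, 34] -> [26, -34] -> [-34, 26] -> -8
  [47, 11, -48, 7, -22] -> [-48, -22] -> [-44, -18] -> [44, 18] -> [18, 44] -> 62
  [-48, -32, -45, -21, 9, 13] -> [-48, -32] -> [-44, -28] -> [44, 28] -> [28, 44] -> 72
  [24, 10, -6, 4, -42, -8] -> [24, 10, -6, 4, -42, -8] -> [28, 14, -2, 8, -38, -4] -> [-28, -14, 2, -8, 38, 4] -> [-28, -14, -8, 2, 4, 38] -> -6
  [-13, 28, -19, 6, -2, 33, 18, 0, 28] -> [28, 6, -2, 18, 0, 28] -> [32, 10, 2, 22, 4, 32] -> [-32, -10, -2, -22, -4, -32] -> [-32, -32, -22, -10, -4, -2] -> -102

2; -8; 62; 72; -6; -102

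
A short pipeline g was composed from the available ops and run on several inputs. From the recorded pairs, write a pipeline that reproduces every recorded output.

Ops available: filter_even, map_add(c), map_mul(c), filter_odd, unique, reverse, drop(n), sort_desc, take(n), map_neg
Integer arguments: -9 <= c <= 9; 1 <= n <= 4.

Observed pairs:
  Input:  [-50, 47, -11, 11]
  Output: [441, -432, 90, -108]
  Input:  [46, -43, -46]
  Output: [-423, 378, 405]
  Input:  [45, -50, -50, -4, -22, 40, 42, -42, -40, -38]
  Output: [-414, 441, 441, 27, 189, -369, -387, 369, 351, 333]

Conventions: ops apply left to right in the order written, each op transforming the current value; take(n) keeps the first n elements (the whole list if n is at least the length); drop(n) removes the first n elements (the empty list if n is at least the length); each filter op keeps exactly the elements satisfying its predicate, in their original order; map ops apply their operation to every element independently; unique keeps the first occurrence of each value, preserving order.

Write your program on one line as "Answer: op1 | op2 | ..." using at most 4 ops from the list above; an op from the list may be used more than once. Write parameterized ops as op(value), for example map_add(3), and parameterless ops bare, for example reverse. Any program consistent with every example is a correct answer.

map_mul(3) | map_add(3) | map_mul(3) | map_neg

Check, running the answer program on each example:
  [-50, 47, -11, 11] -> [-150, 141, -33, 33] -> [-147, 144, -30, 36] -> [-441, 432, -90, 108] -> [441, -432, 90, -108]
  [46, -43, -46] -> [138, -129, -138] -> [141, -126, -135] -> [423, -378, -405] -> [-423, 378, 405]
  [45, -50, -50, -4, -22, 40, 42, -42, -40, -38] -> [135, -150, -150, -12, -66, 120, 126, -126, -120, -114] -> [138, -147, -147, -9, -63, 123, 129, -123, -117, -111] -> [414, -441, -441, -27, -189, 369, 387, -369, -351, -333] -> [-414, 441, 441, 27, 189, -369, -387, 369, 351, 333]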